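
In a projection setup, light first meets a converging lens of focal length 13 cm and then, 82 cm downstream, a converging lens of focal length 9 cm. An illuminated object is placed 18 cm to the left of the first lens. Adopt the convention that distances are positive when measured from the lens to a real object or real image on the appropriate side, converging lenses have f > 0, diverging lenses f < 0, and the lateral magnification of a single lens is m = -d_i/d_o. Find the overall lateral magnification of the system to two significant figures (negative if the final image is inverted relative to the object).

0.89

Lens 1: 1/d_i1 = 1/f_1 - 1/d_o1 = 1/13 - 1/18 = 0.02137 cm^-1, so d_i1 = 46.800 cm.
m_1 = -(46.800)/18 = -2.6000.
The intermediate image is 46.800 cm to the right of lens 1, so d_o2 = L - d_i1 = 82 - 46.800 = 35.200 cm.
Lens 2: 1/d_i2 = 1/f_2 - 1/d_o2 = 1/9 - 1/(35.200) = 0.08270 cm^-1, so d_i2 = 12.092 cm.
m_2 = -(12.092)/(35.200) = -0.3435.
The system's lateral magnification is m_1 m_2 = (-2.6000)(-0.3435) = 0.8931.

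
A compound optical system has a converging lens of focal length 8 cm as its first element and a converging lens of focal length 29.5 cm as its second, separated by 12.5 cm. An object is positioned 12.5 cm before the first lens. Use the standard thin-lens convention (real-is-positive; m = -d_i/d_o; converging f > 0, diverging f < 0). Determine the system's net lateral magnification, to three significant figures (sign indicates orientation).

Lens 1: 1/d_i1 = 1/f_1 - 1/d_o1 = 1/8 - 1/12.5 = 0.04500 cm^-1, so d_i1 = 22.222 cm.
m_1 = -(22.222)/12.5 = -1.7778.
Since 22.222 cm > 12.5 cm, the first image lies past the second lens and serves as a virtual object: d_o2 = L - d_i1 = -9.722 cm.
Lens 2: 1/d_i2 = 1/f_2 - 1/d_o2 = 1/29.5 - 1/(-9.722) = 0.13676 cm^-1, so d_i2 = 7.312 cm.
m_2 = -(7.312)/(-9.722) = 0.7521.
Overall magnification: m = m_1 m_2 = -1.3371.

-1.34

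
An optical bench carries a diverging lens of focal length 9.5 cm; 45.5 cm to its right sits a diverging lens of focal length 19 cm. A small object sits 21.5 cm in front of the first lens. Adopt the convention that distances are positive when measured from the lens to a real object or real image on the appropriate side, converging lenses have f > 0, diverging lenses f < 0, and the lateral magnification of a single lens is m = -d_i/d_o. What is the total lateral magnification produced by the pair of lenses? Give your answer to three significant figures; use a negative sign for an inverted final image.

Lens 1: 1/d_i1 = 1/f_1 - 1/d_o1 = 1/(-9.5) - 1/21.5 = -0.15177 cm^-1, so d_i1 = -6.589 cm.
m_1 = -(-6.589)/21.5 = 0.3065.
With d_i1 < 0 the first image is virtual and lies on the object side; the object distance for lens 2 is d_o2 = 45.5 - (-6.589) = 52.089 cm.
Lens 2: 1/d_i2 = 1/f_2 - 1/d_o2 = 1/(-19) - 1/(52.089) = -0.07183 cm^-1, so d_i2 = -13.922 cm.
m_2 = -(-13.922)/(52.089) = 0.2673.
Overall magnification: m = m_1 m_2 = 0.0819.

0.0819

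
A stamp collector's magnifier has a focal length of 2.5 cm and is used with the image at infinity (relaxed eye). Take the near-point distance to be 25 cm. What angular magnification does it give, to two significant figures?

10

M = D/f = 25/2.5 = 10.000.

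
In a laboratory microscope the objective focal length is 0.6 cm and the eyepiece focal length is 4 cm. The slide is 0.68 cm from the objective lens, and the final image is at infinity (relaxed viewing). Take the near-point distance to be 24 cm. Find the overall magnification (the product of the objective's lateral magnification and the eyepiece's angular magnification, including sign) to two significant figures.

Objective: 1/d_i = 1/f_obj - 1/d_o = 1/0.6 - 1/0.68 = 0.19608 cm^-1, so d_i = 5.100 cm.
m_obj = -d_i/d_o = -5.100/0.68 = -7.500.
Eyepiece angular magnification (image at infinity): M_eye = D/f_e = 24/4 = 6.000.
Overall M = m_obj x M_eye = (-7.500)(6.000) = -45.00.

-45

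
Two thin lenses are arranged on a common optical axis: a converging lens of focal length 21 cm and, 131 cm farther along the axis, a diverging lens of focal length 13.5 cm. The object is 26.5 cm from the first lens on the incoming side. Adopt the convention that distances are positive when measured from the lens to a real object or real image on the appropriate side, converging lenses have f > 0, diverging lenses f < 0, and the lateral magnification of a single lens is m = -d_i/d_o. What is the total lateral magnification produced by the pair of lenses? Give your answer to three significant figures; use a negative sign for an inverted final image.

Applying the thin-lens equation to the first lens, 1/21 = 1/26.5 + 1/d_i1, which gives d_i1 = 101.182 cm.
Its lateral magnification is m_1 = -d_i1/d_o1 = -(101.182)/26.5 = -3.8182.
The intermediate image is 101.182 cm to the right of lens 1, so d_o2 = L - d_i1 = 131 - 101.182 = 29.818 cm.
Applying the thin-lens equation again with f_2 = -13.5 cm and d_o2 = 29.818 cm gives d_i2 = -9.293 cm.
m_2 = -(-9.293)/(29.818) = 0.3116.
Total m = m_1 x m_2 = (-3.8182)(0.3116) = -1.1899.

-1.19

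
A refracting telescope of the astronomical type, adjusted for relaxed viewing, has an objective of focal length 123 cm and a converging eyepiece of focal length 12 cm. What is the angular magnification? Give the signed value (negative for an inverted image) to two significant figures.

-10

M = -f_obj/f_eye = -123/(12) = -10.250.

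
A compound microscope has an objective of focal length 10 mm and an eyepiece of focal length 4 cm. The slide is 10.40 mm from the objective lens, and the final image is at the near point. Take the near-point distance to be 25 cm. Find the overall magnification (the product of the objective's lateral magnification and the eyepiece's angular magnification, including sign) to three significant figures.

Convert to cm: f_obj = 10 mm = 1 cm; d_o = 10.40 mm = 1.04 cm.
Objective: 1/d_i = 1/f_obj - 1/d_o = 1/1 - 1/1.04 = 0.03846 cm^-1, so d_i = 26.000 cm.
m_obj = -d_i/d_o = -26.000/1.04 = -25.000.
Eyepiece angular magnification (image at near point): M_eye = 1 + D/f_e = 1 + 25/4 = 7.250.
Overall M = m_obj x M_eye = (-25.000)(7.250) = -181.25.

-181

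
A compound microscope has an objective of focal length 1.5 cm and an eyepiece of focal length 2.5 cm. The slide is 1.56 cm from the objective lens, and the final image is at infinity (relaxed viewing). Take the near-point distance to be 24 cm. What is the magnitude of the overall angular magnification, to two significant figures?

240

Objective: 1/d_i = 1/f_obj - 1/d_o = 1/1.5 - 1/1.56 = 0.02564 cm^-1, so d_i = 39.000 cm.
m_obj = -d_i/d_o = -39.000/1.56 = -25.000.
Eyepiece angular magnification (image at infinity): M_eye = D/f_e = 24/2.5 = 9.600.
Overall M = m_obj x M_eye = (-25.000)(9.600) = -240.00.
|M| = 240.00.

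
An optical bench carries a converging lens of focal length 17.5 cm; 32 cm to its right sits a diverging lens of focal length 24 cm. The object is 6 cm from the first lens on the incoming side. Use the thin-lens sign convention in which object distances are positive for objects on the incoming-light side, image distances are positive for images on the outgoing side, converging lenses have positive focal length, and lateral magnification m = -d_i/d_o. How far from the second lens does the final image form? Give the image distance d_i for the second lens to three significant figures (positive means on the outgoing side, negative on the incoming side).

-15.2 cm

Lens 1: 1/d_i1 = 1/f_1 - 1/d_o1 = 1/17.5 - 1/6 = -0.10952 cm^-1, so d_i1 = -9.130 cm.
With d_i1 < 0 the first image is virtual and lies on the object side; the object distance for lens 2 is d_o2 = 32 - (-9.130) = 41.130 cm.
Lens 2: 1/d_i2 = 1/f_2 - 1/d_o2 = 1/(-24) - 1/(41.130) = -0.06598 cm^-1, so d_i2 = -15.156 cm.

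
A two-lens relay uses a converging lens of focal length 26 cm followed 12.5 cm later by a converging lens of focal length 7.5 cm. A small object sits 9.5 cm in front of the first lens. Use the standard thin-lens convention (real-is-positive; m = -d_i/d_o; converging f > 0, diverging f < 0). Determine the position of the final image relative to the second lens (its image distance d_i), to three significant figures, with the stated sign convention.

Lens 1: 1/d_i1 = 1/f_1 - 1/d_o1 = 1/26 - 1/9.5 = -0.06680 cm^-1, so d_i1 = -14.970 cm.
With d_i1 < 0 the first image is virtual and lies on the object side; the object distance for lens 2 is d_o2 = 12.5 - (-14.970) = 27.470 cm.
Lens 2: 1/d_i2 = 1/f_2 - 1/d_o2 = 1/7.5 - 1/(27.470) = 0.09693 cm^-1, so d_i2 = 10.317 cm.

10.3 cm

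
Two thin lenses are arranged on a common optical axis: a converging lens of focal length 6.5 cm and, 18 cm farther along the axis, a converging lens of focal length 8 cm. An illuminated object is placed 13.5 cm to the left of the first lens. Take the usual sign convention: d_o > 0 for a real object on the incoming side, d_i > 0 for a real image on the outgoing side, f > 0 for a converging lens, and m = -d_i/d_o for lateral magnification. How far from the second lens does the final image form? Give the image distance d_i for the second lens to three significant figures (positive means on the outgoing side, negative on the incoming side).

First lens: d_i1 = 1/(1/6.5 - 1/13.5) = 12.536 cm.
That image sits 5.464 cm in front of the second lens, so d_o2 = 5.464 cm.
Second lens: d_i2 = 1/(1/8 - 1/(5.464)) = -17.239 cm.

-17.2 cm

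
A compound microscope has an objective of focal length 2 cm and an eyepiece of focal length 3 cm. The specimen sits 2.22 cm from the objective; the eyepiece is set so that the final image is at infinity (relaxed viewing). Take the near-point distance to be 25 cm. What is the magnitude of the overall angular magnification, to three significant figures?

Objective: 1/d_i = 1/f_obj - 1/d_o = 1/2 - 1/2.22 = 0.04955 cm^-1, so d_i = 20.182 cm.
m_obj = -d_i/d_o = -20.182/2.22 = -9.091.
Eyepiece angular magnification (image at infinity): M_eye = D/f_e = 25/3 = 8.333.
Overall M = m_obj x M_eye = (-9.091)(8.333) = -75.76.
|M| = 75.76.

75.8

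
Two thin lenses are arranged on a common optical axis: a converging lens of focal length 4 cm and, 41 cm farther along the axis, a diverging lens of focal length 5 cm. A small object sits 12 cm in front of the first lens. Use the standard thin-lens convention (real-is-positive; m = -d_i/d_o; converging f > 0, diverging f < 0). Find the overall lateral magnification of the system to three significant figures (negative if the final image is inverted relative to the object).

-0.0625

First lens: d_i1 = 1/(1/4 - 1/12) = 6.000 cm.
m_1 = -(6.000)/12 = -0.5000.
That image sits 35.000 cm in front of the second lens, so d_o2 = 35.000 cm.
Second lens: d_i2 = 1/(1/(-5) - 1/(35.000)) = -4.375 cm.
m_2 = -(-4.375)/(35.000) = 0.1250.
The system's lateral magnification is m_1 m_2 = (-0.5000)(0.1250) = -0.0625.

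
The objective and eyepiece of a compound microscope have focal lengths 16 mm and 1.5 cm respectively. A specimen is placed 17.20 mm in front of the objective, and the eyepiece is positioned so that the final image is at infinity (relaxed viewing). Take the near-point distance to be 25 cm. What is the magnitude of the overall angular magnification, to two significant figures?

Convert to cm: f_obj = 16 mm = 1.6 cm; d_o = 17.20 mm = 1.72 cm.
Objective: 1/d_i = 1/f_obj - 1/d_o = 1/1.6 - 1/1.72 = 0.04360 cm^-1, so d_i = 22.933 cm.
m_obj = -d_i/d_o = -22.933/1.72 = -13.333.
Eyepiece angular magnification (image at infinity): M_eye = D/f_e = 25/1.5 = 16.667.
Overall M = m_obj x M_eye = (-13.333)(16.667) = -222.22.
|M| = 222.22.

220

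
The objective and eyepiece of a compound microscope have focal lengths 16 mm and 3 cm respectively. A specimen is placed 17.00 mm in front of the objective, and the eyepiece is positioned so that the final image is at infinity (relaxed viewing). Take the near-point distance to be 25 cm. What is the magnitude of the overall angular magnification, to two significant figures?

Convert to cm: f_obj = 16 mm = 1.6 cm; d_o = 17.00 mm = 1.70 cm.
Objective: 1/d_i = 1/f_obj - 1/d_o = 1/1.6 - 1/1.70 = 0.03676 cm^-1, so d_i = 27.200 cm.
m_obj = -d_i/d_o = -27.200/1.70 = -16.000.
Eyepiece angular magnification (image at infinity): M_eye = D/f_e = 25/3 = 8.333.
Overall M = m_obj x M_eye = (-16.000)(8.333) = -133.33.
|M| = 133.33.

130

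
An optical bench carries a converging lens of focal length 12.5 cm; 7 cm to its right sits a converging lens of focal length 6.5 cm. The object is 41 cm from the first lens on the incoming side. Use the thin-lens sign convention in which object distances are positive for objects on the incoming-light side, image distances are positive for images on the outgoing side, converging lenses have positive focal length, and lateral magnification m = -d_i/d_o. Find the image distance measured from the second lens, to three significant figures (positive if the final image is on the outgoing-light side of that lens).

4.08 cm

First lens: d_i1 = 1/(1/12.5 - 1/41) = 17.982 cm.
Since 17.982 cm > 7 cm, the first image lies past the second lens and serves as a virtual object: d_o2 = L - d_i1 = -10.982 cm.
Second lens: d_i2 = 1/(1/6.5 - 1/(-10.982)) = 4.083 cm.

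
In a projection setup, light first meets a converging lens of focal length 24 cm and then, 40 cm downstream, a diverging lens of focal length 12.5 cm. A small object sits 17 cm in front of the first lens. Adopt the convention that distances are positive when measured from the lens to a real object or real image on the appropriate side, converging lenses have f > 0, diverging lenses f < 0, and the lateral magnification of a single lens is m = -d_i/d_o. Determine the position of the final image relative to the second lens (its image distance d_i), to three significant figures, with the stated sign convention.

-11.1 cm

Applying the thin-lens equation to the first lens, 1/24 = 1/17 + 1/d_i1, which gives d_i1 = -58.286 cm.
The intermediate image is virtual, 58.286 cm to the left of lens 1, so d_o2 = L - d_i1 = 40 - (-58.286) = 98.286 cm.
Applying the thin-lens equation again with f_2 = -12.5 cm and d_o2 = 98.286 cm gives d_i2 = -11.090 cm.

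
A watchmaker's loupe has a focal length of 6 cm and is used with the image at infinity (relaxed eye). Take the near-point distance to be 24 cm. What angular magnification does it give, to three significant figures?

4.00

M = D/f = 24/6 = 4.000.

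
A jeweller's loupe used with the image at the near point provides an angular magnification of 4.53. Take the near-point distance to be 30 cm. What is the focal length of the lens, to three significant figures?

For the image at the near point, M = 1 + D/f.
f = D/(M - 1) = 30/(4.53 - 1) = 8.499 cm.

8.50 cm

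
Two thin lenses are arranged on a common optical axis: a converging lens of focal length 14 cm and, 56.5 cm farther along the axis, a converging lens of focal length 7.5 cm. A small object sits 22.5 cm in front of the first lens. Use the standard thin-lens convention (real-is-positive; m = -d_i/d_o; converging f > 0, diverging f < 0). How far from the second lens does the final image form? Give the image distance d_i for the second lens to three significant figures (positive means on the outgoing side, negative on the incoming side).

First lens: d_i1 = 1/(1/14 - 1/22.5) = 37.059 cm.
Object distance for lens 2: d_o2 = 56.5 - 37.059 = 19.441 cm.
Second lens: d_i2 = 1/(1/7.5 - 1/(19.441)) = 12.211 cm.

12.2 cm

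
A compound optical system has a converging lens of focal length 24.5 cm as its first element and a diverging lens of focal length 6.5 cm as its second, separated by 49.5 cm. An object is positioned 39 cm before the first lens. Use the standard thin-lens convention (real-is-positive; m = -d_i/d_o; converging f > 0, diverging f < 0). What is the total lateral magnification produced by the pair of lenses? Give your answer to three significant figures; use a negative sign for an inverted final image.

Applying the thin-lens equation to the first lens, 1/24.5 = 1/39 + 1/d_i1, which gives d_i1 = 65.897 cm.
Its lateral magnification is m_1 = -d_i1/d_o1 = -(65.897)/39 = -1.6897.
This image would form 65.897 cm past lens 1, i.e. 16.397 cm beyond lens 2, so it is a virtual object for lens 2: d_o2 = 49.5 - 65.897 = -16.397 cm.
Applying the thin-lens equation again with f_2 = -6.5 cm and d_o2 = -16.397 cm gives d_i2 = -10.769 cm.
m_2 = -(-10.769)/(-16.397) = -0.6568.
The system's lateral magnification is m_1 m_2 = (-1.6897)(-0.6568) = 1.1098.

1.11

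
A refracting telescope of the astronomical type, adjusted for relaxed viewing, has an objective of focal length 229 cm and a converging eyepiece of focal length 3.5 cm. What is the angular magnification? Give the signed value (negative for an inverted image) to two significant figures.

M = -f_obj/f_eye = -229/(3.5) = -65.429.

-65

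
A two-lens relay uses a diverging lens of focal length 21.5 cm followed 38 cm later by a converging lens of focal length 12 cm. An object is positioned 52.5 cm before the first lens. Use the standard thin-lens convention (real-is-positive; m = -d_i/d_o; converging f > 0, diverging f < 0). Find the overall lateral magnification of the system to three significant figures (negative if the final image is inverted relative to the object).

First lens: d_i1 = 1/(1/(-21.5) - 1/52.5) = -15.253 cm.
m_1 = -(-15.253)/52.5 = 0.2905.
With d_i1 < 0 the first image is virtual and lies on the object side; the object distance for lens 2 is d_o2 = 38 - (-15.253) = 53.253 cm.
Second lens: d_i2 = 1/(1/12 - 1/(53.253)) = 15.491 cm.
m_2 = -(15.491)/(53.253) = -0.2909.
Total m = m_1 x m_2 = (0.2905)(-0.2909) = -0.0845.

-0.0845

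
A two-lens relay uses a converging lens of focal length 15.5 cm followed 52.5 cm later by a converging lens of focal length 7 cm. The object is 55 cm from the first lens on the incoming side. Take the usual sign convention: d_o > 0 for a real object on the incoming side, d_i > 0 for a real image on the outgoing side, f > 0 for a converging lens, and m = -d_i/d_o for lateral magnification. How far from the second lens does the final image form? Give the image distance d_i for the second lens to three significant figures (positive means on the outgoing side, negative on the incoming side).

Applying the thin-lens equation to the first lens, 1/15.5 = 1/55 + 1/d_i1, which gives d_i1 = 21.582 cm.
The intermediate image is 21.582 cm to the right of lens 1, so d_o2 = L - d_i1 = 52.5 - 21.582 = 30.918 cm.
Applying the thin-lens equation again with f_2 = 7 cm and d_o2 = 30.918 cm gives d_i2 = 9.049 cm.

9.05 cm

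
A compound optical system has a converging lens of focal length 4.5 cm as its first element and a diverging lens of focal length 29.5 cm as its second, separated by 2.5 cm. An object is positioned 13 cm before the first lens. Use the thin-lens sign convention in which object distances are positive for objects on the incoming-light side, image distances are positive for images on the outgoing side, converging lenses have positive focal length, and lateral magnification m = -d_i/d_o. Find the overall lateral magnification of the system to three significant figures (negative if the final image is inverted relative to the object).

Lens 1: 1/d_i1 = 1/f_1 - 1/d_o1 = 1/4.5 - 1/13 = 0.14530 cm^-1, so d_i1 = 6.882 cm.
m_1 = -(6.882)/13 = -0.5294.
Since 6.882 cm > 2.5 cm, the first image lies past the second lens and serves as a virtual object: d_o2 = L - d_i1 = -4.382 cm.
Lens 2: 1/d_i2 = 1/f_2 - 1/d_o2 = 1/(-29.5) - 1/(-4.382) = 0.19429 cm^-1, so d_i2 = 5.147 cm.
m_2 = -(5.147)/(-4.382) = 1.1745.
Overall magnification: m = m_1 m_2 = -0.6218.

-0.622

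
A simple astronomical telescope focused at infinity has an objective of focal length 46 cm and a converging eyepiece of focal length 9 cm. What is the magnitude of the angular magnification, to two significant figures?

|M| = f_obj/|f_eye| = 46/9 = 5.111.

5.1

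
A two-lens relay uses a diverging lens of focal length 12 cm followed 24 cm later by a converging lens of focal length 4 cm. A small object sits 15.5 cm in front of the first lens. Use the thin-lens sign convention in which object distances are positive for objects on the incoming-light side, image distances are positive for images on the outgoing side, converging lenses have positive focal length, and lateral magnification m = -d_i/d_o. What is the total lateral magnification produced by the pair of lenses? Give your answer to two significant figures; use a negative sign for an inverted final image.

-0.065

First lens: d_i1 = 1/(1/(-12) - 1/15.5) = -6.764 cm.
m_1 = -(-6.764)/15.5 = 0.4364.
With d_i1 < 0 the first image is virtual and lies on the object side; the object distance for lens 2 is d_o2 = 24 - (-6.764) = 30.764 cm.
Second lens: d_i2 = 1/(1/4 - 1/(30.764)) = 4.598 cm.
m_2 = -(4.598)/(30.764) = -0.1495.
The system's lateral magnification is m_1 m_2 = (0.4364)(-0.1495) = -0.0652.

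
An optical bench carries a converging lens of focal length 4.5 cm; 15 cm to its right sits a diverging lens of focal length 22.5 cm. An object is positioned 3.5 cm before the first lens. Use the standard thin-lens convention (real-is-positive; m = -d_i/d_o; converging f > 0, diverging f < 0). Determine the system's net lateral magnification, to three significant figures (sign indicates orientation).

First lens: d_i1 = 1/(1/4.5 - 1/3.5) = -15.750 cm.
m_1 = -(-15.750)/3.5 = 4.5000.
With d_i1 < 0 the first image is virtual and lies on the object side; the object distance for lens 2 is d_o2 = 15 - (-15.750) = 30.750 cm.
Second lens: d_i2 = 1/(1/(-22.5) - 1/(30.750)) = -12.993 cm.
m_2 = -(-12.993)/(30.750) = 0.4225.
Overall magnification: m = m_1 m_2 = 1.9014.

1.90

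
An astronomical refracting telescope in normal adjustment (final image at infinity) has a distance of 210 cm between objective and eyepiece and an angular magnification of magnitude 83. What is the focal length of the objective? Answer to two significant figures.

210 cm

In normal adjustment the tube length equals f_obj + f_eye and |M| = f_obj/f_eye.
So f_obj = 83 f_eye and 83 f_eye + f_eye = 210 cm, giving f_eye = 210/84 = 2.500 cm and f_obj = 207.500 cm.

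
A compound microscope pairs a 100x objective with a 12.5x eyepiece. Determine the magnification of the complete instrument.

The overall magnification of a compound microscope is the product of the objective and eyepiece magnifications:
M = M_obj x M_eye = 100 x 12.5 = 1250.

1250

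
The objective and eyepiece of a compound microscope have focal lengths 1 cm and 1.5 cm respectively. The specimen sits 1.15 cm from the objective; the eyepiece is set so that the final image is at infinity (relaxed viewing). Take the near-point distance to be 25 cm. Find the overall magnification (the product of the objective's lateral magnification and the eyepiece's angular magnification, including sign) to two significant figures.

Objective: 1/d_i = 1/f_obj - 1/d_o = 1/1 - 1/1.15 = 0.13043 cm^-1, so d_i = 7.667 cm.
m_obj = -d_i/d_o = -7.667/1.15 = -6.667.
Eyepiece angular magnification (image at infinity): M_eye = D/f_e = 25/1.5 = 16.667.
Overall M = m_obj x M_eye = (-6.667)(16.667) = -111.11.

-110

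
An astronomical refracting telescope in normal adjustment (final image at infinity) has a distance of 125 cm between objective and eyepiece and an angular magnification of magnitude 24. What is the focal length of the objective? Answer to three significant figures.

In normal adjustment the tube length equals f_obj + f_eye and |M| = f_obj/f_eye.
So f_obj = 24 f_eye and 24 f_eye + f_eye = 125 cm, giving f_eye = 125/25 = 5.000 cm and f_obj = 120.000 cm.

120 cm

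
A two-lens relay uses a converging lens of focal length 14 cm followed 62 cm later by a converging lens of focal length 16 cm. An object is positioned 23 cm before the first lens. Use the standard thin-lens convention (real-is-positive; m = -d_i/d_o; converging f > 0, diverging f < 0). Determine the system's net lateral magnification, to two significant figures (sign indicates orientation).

First lens: d_i1 = 1/(1/14 - 1/23) = 35.778 cm.
m_1 = -(35.778)/23 = -1.5556.
That image sits 26.222 cm in front of the second lens, so d_o2 = 26.222 cm.
Second lens: d_i2 = 1/(1/16 - 1/(26.222)) = 41.043 cm.
m_2 = -(41.043)/(26.222) = -1.5652.
The system's lateral magnification is m_1 m_2 = (-1.5556)(-1.5652) = 2.4348.

2.4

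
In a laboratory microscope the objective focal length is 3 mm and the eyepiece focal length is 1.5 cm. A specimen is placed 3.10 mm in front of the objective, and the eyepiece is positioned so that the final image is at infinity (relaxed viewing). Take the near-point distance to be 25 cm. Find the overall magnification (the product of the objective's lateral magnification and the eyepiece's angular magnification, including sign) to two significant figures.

Convert to cm: f_obj = 3 mm = 0.3 cm; d_o = 3.10 mm = 0.31 cm.
Objective: 1/d_i = 1/f_obj - 1/d_o = 1/0.3 - 1/0.31 = 0.10753 cm^-1, so d_i = 9.300 cm.
m_obj = -d_i/d_o = -9.300/0.31 = -30.000.
Eyepiece angular magnification (image at infinity): M_eye = D/f_e = 25/1.5 = 16.667.
Overall M = m_obj x M_eye = (-30.000)(16.667) = -500.00.

-500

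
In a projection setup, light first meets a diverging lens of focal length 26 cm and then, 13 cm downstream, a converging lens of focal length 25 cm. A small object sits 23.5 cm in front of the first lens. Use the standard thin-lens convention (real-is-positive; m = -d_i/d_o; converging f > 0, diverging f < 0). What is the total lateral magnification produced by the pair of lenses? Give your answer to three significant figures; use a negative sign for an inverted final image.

Applying the thin-lens equation to the first lens, 1/(-26) = 1/23.5 + 1/d_i1, which gives d_i1 = -12.343 cm.
Its lateral magnification is m_1 = -d_i1/d_o1 = -(-12.343)/23.5 = 0.5253.
The intermediate image is virtual, 12.343 cm to the left of lens 1, so d_o2 = L - d_i1 = 13 - (-12.343) = 25.343 cm.
Applying the thin-lens equation again with f_2 = 25 cm and d_o2 = 25.343 cm gives d_i2 = 1844.853 cm.
m_2 = -(1844.853)/(25.343) = -72.7941.
The system's lateral magnification is m_1 m_2 = (0.5253)(-72.7941) = -38.2353.

-38.2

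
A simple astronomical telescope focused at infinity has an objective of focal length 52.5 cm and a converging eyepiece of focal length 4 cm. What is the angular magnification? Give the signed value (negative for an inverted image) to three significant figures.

-13.1

M = -f_obj/f_eye = -52.5/(4) = -13.125.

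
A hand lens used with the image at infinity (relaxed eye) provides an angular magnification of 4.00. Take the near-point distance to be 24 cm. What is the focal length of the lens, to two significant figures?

6.0 cm

For the image at infinity, M = D/f.
f = D/M = 24/4.0 = 6.000 cm.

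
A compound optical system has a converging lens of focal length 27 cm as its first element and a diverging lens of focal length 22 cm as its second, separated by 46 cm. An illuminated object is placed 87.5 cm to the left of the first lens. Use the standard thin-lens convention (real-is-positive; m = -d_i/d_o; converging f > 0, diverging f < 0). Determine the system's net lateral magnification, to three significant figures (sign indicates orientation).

-0.339

Applying the thin-lens equation to the first lens, 1/27 = 1/87.5 + 1/d_i1, which gives d_i1 = 39.050 cm.
Its lateral magnification is m_1 = -d_i1/d_o1 = -(39.050)/87.5 = -0.4463.
The intermediate image is 39.050 cm to the right of lens 1, so d_o2 = L - d_i1 = 46 - 39.050 = 6.950 cm.
Applying the thin-lens equation again with f_2 = -22 cm and d_o2 = 6.950 cm gives d_i2 = -5.282 cm.
m_2 = -(-5.282)/(6.950) = 0.7599.
The system's lateral magnification is m_1 m_2 = (-0.4463)(0.7599) = -0.3391.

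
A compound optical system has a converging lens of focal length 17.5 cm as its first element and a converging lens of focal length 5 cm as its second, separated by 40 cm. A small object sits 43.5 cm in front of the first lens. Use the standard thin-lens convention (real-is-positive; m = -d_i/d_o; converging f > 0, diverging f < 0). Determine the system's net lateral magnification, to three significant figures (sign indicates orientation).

Lens 1: 1/d_i1 = 1/f_1 - 1/d_o1 = 1/17.5 - 1/43.5 = 0.03415 cm^-1, so d_i1 = 29.279 cm.
m_1 = -(29.279)/43.5 = -0.6731.
Object distance for lens 2: d_o2 = 40 - 29.279 = 10.721 cm.
Lens 2: 1/d_i2 = 1/f_2 - 1/d_o2 = 1/5 - 1/(10.721) = 0.10673 cm^-1, so d_i2 = 9.370 cm.
m_2 = -(9.370)/(10.721) = -0.8739.
Total m = m_1 x m_2 = (-0.6731)(-0.8739) = 0.5882.

0.588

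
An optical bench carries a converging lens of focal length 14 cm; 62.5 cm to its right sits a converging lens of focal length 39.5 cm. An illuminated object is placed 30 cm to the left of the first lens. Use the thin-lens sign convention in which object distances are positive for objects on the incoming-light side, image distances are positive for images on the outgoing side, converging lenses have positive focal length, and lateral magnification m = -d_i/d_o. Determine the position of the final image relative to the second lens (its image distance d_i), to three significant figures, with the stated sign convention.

Applying the thin-lens equation to the first lens, 1/14 = 1/30 + 1/d_i1, which gives d_i1 = 26.250 cm.
That image sits 36.250 cm in front of the second lens, so d_o2 = 36.250 cm.
Applying the thin-lens equation again with f_2 = 39.5 cm and d_o2 = 36.250 cm gives d_i2 = -440.577 cm.

-441 cm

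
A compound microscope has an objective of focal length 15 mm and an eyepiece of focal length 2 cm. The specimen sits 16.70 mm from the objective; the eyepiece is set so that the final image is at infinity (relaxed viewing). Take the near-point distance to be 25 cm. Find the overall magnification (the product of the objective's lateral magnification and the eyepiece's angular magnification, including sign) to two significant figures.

-110

Convert to cm: f_obj = 15 mm = 1.5 cm; d_o = 16.70 mm = 1.67 cm.
Objective: 1/d_i = 1/f_obj - 1/d_o = 1/1.5 - 1/1.67 = 0.06786 cm^-1, so d_i = 14.735 cm.
m_obj = -d_i/d_o = -14.735/1.67 = -8.824.
Eyepiece angular magnification (image at infinity): M_eye = D/f_e = 25/2 = 12.500.
Overall M = m_obj x M_eye = (-8.824)(12.500) = -110.29.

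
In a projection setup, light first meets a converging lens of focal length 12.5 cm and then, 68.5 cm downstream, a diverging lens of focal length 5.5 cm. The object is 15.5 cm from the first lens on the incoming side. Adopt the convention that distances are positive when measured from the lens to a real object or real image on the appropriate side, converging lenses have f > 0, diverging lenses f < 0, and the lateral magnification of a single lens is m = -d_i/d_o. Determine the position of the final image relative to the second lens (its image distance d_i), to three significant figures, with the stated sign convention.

-2.29 cm

First lens: d_i1 = 1/(1/12.5 - 1/15.5) = 64.583 cm.
Object distance for lens 2: d_o2 = 68.5 - 64.583 = 3.917 cm.
Second lens: d_i2 = 1/(1/(-5.5) - 1/(3.917)) = -2.288 cm.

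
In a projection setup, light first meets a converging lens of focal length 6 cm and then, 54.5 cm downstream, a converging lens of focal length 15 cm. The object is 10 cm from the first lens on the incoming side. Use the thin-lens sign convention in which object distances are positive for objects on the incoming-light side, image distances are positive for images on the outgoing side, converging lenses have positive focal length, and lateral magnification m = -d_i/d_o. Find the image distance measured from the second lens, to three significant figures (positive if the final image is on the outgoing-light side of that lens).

24.2 cm

First lens: d_i1 = 1/(1/6 - 1/10) = 15.000 cm.
The intermediate image is 15.000 cm to the right of lens 1, so d_o2 = L - d_i1 = 54.5 - 15.000 = 39.500 cm.
Second lens: d_i2 = 1/(1/15 - 1/(39.500)) = 24.184 cm.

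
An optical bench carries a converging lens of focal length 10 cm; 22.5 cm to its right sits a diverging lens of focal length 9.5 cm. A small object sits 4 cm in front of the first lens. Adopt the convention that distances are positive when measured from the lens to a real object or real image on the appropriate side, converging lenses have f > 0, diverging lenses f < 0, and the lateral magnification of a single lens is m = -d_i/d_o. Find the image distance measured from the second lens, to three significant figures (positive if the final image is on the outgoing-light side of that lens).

Lens 1: 1/d_i1 = 1/f_1 - 1/d_o1 = 1/10 - 1/4 = -0.15000 cm^-1, so d_i1 = -6.667 cm.
The intermediate image is virtual, 6.667 cm to the left of lens 1, so d_o2 = L - d_i1 = 22.5 - (-6.667) = 29.167 cm.
Lens 2: 1/d_i2 = 1/f_2 - 1/d_o2 = 1/(-9.5) - 1/(29.167) = -0.13955 cm^-1, so d_i2 = -7.166 cm.

-7.17 cm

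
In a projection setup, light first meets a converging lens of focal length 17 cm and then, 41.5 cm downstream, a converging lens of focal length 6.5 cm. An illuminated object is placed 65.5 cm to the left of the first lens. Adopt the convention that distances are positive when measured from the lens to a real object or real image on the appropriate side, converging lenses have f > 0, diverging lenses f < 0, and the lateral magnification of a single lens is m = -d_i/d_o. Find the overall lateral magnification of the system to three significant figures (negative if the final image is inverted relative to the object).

First lens: d_i1 = 1/(1/17 - 1/65.5) = 22.959 cm.
m_1 = -(22.959)/65.5 = -0.3505.
That image sits 18.541 cm in front of the second lens, so d_o2 = 18.541 cm.
Second lens: d_i2 = 1/(1/6.5 - 1/(18.541)) = 10.009 cm.
m_2 = -(10.009)/(18.541) = -0.5398.
Overall magnification: m = m_1 m_2 = 0.1892.

0.189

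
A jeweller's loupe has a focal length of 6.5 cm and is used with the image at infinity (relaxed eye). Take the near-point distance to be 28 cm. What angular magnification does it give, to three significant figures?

M = D/f = 28/6.5 = 4.308.

4.31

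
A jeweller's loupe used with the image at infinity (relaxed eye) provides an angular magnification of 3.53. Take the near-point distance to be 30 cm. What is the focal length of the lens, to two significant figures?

For the image at infinity, M = D/f.
f = D/M = 30/3.53 = 8.499 cm.

8.5 cm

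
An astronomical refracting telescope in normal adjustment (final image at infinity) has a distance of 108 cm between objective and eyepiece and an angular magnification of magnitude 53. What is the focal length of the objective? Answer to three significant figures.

In normal adjustment the tube length equals f_obj + f_eye and |M| = f_obj/f_eye.
So f_obj = 53 f_eye and 53 f_eye + f_eye = 108 cm, giving f_eye = 108/54 = 2.000 cm and f_obj = 106.000 cm.

106 cm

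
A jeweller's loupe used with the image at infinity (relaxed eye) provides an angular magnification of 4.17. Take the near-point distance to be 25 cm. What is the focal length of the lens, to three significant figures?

6.00 cm

For the image at infinity, M = D/f.
f = D/M = 25/4.17 = 5.995 cm.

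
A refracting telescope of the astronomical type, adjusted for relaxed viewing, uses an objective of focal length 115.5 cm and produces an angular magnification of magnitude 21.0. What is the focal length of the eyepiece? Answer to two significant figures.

5.5 cm

|M| = f_obj/f_eye, so f_eye = f_obj/|M| = 115.5/21.0 = 5.500 cm.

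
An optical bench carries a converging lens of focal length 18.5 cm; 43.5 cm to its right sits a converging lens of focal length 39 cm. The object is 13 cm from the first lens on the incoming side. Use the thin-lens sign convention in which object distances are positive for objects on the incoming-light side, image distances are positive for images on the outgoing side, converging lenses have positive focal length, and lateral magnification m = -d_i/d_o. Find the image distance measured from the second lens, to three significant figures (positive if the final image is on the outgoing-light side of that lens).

70.5 cm

First lens: d_i1 = 1/(1/18.5 - 1/13) = -43.727 cm.
With d_i1 < 0 the first image is virtual and lies on the object side; the object distance for lens 2 is d_o2 = 43.5 - (-43.727) = 87.227 cm.
Second lens: d_i2 = 1/(1/39 - 1/(87.227)) = 70.538 cm.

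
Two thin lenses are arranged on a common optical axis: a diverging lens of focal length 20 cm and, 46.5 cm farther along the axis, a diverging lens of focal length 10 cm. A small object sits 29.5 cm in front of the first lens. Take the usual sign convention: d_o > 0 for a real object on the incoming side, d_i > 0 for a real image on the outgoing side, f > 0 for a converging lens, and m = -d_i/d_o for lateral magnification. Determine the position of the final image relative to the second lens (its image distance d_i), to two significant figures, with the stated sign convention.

-8.5 cm

Applying the thin-lens equation to the first lens, 1/(-20) = 1/29.5 + 1/d_i1, which gives d_i1 = -11.919 cm.
The intermediate image is virtual, 11.919 cm to the left of lens 1, so d_o2 = L - d_i1 = 46.5 - (-11.919) = 58.419 cm.
Applying the thin-lens equation again with f_2 = -10 cm and d_o2 = 58.419 cm gives d_i2 = -8.538 cm.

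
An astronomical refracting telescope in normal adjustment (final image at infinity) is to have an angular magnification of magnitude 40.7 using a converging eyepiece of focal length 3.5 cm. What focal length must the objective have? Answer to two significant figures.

|M| = f_obj/|f_eye|, so f_obj = |M| x |f_eye| = 40.7 x 3.5 = 142.450 cm.

140 cm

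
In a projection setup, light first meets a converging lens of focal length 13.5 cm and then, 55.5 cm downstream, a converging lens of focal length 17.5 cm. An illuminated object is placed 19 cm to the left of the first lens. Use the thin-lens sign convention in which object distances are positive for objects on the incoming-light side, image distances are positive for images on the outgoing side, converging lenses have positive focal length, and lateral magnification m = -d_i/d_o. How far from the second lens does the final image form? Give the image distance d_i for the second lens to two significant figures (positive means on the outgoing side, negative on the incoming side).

Lens 1: 1/d_i1 = 1/f_1 - 1/d_o1 = 1/13.5 - 1/19 = 0.02144 cm^-1, so d_i1 = 46.636 cm.
The intermediate image is 46.636 cm to the right of lens 1, so d_o2 = L - d_i1 = 55.5 - 46.636 = 8.864 cm.
Lens 2: 1/d_i2 = 1/f_2 - 1/d_o2 = 1/17.5 - 1/(8.864) = -0.05568 cm^-1, so d_i2 = -17.961 cm.

-18 cm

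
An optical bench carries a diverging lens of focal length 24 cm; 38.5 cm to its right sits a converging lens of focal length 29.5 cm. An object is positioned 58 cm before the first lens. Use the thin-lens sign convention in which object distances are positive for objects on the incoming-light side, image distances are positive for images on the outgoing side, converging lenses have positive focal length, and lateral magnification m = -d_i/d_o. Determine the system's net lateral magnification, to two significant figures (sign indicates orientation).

-0.33

Lens 1: 1/d_i1 = 1/f_1 - 1/d_o1 = 1/(-24) - 1/58 = -0.05891 cm^-1, so d_i1 = -16.976 cm.
m_1 = -(-16.976)/58 = 0.2927.
With d_i1 < 0 the first image is virtual and lies on the object side; the object distance for lens 2 is d_o2 = 38.5 - (-16.976) = 55.476 cm.
Lens 2: 1/d_i2 = 1/f_2 - 1/d_o2 = 1/29.5 - 1/(55.476) = 0.01587 cm^-1, so d_i2 = 63.003 cm.
m_2 = -(63.003)/(55.476) = -1.1357.
Total m = m_1 x m_2 = (0.2927)(-1.1357) = -0.3324.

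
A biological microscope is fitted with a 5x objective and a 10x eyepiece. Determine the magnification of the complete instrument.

50

The overall magnification of a compound microscope is the product of the objective and eyepiece magnifications:
M = M_obj x M_eye = 5 x 10 = 50.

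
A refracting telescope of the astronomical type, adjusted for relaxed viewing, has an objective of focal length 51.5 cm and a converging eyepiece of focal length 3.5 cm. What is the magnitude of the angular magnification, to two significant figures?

|M| = f_obj/|f_eye| = 51.5/3.5 = 14.714.

15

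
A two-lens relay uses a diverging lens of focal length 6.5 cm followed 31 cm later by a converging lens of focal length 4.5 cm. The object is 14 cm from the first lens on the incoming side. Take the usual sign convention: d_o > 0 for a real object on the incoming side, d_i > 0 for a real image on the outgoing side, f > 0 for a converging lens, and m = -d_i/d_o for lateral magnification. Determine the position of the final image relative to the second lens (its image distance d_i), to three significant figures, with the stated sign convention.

5.15 cm

Lens 1: 1/d_i1 = 1/f_1 - 1/d_o1 = 1/(-6.5) - 1/14 = -0.22527 cm^-1, so d_i1 = -4.439 cm.
With d_i1 < 0 the first image is virtual and lies on the object side; the object distance for lens 2 is d_o2 = 31 - (-4.439) = 35.439 cm.
Lens 2: 1/d_i2 = 1/f_2 - 1/d_o2 = 1/4.5 - 1/(35.439) = 0.19400 cm^-1, so d_i2 = 5.155 cm.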